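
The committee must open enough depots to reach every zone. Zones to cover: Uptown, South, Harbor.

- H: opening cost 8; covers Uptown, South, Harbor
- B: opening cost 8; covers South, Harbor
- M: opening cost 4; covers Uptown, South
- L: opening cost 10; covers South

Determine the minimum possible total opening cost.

8

The greedy cost-per-new-zone heuristic would pick M and H for 12, but a cheaper cover exists.
H alone covers Uptown, South, Harbor — every zone.
Total opening cost: 8.
No cover costs less than 8.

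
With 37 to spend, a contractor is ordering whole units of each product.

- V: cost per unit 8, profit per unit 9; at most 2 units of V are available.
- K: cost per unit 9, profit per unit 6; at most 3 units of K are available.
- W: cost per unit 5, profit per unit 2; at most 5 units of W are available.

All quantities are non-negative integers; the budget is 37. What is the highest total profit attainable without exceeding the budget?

30

2×V and 2×K: cost 34 ≤ 37, profit 2·9 + 2·6 = 30.
2×V, 1×K, and 2×W: cost 35 ≤ 37, profit 2·9 + 1·6 + 2·2 = 28.
Best is 30.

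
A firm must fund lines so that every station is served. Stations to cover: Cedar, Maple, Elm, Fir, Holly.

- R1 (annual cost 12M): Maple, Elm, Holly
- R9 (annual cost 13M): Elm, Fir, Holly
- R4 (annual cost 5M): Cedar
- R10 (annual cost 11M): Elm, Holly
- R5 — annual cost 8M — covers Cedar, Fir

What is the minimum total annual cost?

20

Choose R1 and R5: together they cover Cedar, Maple, Elm, Fir, Holly — every station.
Total annual cost: 12 + 8 = 20.
No cover costs less than 20.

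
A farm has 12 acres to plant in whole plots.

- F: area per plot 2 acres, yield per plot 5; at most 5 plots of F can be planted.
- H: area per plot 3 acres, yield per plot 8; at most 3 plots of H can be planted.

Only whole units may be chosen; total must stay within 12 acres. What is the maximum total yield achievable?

This is a bounded integer knapsack.
1×F and 3×H: area 11 ≤ 12, yield 1·5 + 3·8 = 29.
3×F and 2×H: area 12 ≤ 12, yield 3·5 + 2·8 = 31.
Best is 31.

31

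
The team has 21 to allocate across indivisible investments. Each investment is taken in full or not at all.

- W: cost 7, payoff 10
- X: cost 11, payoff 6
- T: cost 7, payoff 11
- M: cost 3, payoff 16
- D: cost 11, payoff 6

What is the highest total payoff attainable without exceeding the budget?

37

W + T + M: cost 7 + 7 + 3 = 17 ≤ 21, payoff 10 + 11 + 16 = 37.
T + M + D: cost 7 + 3 + 11 = 21 ≤ 21, payoff 11 + 16 + 6 = 33.
X + T + M: cost 11 + 7 + 3 = 21 ≤ 21, payoff 6 + 11 + 16 = 33.
Best is W, T, and M with total payoff 37.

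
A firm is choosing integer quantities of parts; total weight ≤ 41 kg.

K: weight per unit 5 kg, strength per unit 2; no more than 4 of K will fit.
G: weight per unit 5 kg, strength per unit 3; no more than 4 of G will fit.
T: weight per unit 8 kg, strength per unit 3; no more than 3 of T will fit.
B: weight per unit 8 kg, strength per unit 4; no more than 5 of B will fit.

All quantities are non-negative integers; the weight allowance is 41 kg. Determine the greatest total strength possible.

22

Take 1×K, 4×G, and 2×B: weight 41 ≤ 41, strength 1·2 + 4·3 + 2·4 = 22.
G has the best ratio (3/5) and is taken to its limit of 4; remaining capacity is filled optimally with the others.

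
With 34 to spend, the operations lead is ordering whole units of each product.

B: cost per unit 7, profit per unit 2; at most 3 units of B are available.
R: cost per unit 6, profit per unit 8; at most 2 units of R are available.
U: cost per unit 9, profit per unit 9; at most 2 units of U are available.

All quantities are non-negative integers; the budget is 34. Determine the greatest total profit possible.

R has the best ratio (8/6); taking only R gives at most 2×8 = 16 (stopped by the supply cap of 2).
Mixing does better — 2×R and 2×U: cost 30 ≤ 34, profit 2·8 + 2·9 = 34.

34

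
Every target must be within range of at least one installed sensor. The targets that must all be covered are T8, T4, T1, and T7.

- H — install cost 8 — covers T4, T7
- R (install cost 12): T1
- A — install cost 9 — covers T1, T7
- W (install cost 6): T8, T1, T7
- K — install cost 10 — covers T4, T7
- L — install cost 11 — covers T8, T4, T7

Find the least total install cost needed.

14

This is an integer covering problem.
Choose H and W: together they cover T8, T4, T1, T7 — every target.
Total install cost: 8 + 6 = 14.
No cover costs less than 14.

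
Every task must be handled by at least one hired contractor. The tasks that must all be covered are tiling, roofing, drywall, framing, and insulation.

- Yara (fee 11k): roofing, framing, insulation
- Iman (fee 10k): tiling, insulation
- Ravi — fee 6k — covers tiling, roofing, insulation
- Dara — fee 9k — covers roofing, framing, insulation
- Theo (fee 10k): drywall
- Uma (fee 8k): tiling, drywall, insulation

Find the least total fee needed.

17

Choose Dara and Uma: together they cover tiling, roofing, drywall, framing, insulation — every task.
Total fee: 9 + 8 = 17.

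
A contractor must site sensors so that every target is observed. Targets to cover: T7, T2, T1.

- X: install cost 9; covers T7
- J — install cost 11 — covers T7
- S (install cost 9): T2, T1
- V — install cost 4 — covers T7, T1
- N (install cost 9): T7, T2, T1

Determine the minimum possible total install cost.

9

This is an integer covering problem.
The greedy cost-per-new-target heuristic would pick V and S for 13, but a cheaper cover exists.
N alone covers T7, T2, T1 — every target.
Total install cost: 9.
No cover costs less than 9.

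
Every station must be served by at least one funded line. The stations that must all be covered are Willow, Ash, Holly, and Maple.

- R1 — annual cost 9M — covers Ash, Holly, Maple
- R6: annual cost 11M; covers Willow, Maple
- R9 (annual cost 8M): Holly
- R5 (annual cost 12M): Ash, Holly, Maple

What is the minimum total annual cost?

20

Choose R1 and R6: together they cover Willow, Ash, Holly, Maple — every station.
Total annual cost: 9 + 11 = 20.
No cover costs less than 20.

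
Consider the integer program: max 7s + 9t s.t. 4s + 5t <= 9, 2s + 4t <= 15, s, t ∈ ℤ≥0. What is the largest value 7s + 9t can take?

(s,t)=(1,1) is feasible, giving 16.
(s,t)=(2,0) is feasible, giving 14.
(s,t)=(0,1) is feasible, giving 9.
(s,t)=(1,0) is feasible, giving 7.
The best lattice point is (1,1), giving 16.

16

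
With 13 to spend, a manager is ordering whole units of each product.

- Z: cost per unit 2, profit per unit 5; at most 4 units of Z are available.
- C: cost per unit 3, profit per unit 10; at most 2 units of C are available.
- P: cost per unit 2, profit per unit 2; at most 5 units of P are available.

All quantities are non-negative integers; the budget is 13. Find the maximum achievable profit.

35

C has the best ratio (10/3); taking only C gives at most 2×10 = 20 (stopped by the supply cap of 2).
Mixing does better — 3×Z and 2×C: cost 12 ≤ 13, profit 3·5 + 2·10 = 35.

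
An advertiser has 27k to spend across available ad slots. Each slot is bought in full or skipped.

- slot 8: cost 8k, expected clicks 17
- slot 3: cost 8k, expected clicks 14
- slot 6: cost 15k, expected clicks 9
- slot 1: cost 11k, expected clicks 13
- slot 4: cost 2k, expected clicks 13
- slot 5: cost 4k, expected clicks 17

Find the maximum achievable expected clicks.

slot 8 + slot 3 + slot 4 + slot 5: cost 8 + 8 + 2 + 4 = 22 ≤ 27, expected clicks 17 + 14 + 13 + 17 = 61.
slot 3 + slot 1 + slot 4 + slot 5: cost 8 + 11 + 2 + 4 = 25 ≤ 27, expected clicks 14 + 13 + 13 + 17 = 57.
slot 8 + slot 1 + slot 4 + slot 5: cost 8 + 11 + 2 + 4 = 25 ≤ 27, expected clicks 17 + 13 + 13 + 17 = 60.
Best is slot 8, slot 3, slot 4, and slot 5 with total expected clicks 61.

61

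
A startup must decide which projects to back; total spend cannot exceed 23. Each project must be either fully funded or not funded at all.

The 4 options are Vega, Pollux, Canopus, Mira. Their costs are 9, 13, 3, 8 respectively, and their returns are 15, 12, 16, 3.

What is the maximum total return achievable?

34

Treat it as a binary knapsack problem.
Take Vega, Canopus, and Mira: cost 9 + 3 + 8 = 20 ≤ 23, return 15 + 16 + 3 = 34.
No other feasible combination does better.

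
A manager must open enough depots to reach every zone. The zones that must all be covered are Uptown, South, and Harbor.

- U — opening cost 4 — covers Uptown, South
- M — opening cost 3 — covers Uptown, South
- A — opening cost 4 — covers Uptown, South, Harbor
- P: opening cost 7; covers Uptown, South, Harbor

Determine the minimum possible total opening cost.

4

A alone covers Uptown, South, Harbor — every zone.
Total opening cost: 4.
No cover costs less than 4.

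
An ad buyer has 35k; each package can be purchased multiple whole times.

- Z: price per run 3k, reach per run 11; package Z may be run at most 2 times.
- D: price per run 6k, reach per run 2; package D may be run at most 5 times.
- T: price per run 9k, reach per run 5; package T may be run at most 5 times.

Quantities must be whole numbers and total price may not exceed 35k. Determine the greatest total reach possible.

37

Z has the best ratio (11/3); taking only Z gives at most 2×11 = 22 (stopped by the supply cap of 2).
Mixing does better — 2×Z and 3×T: price 33 ≤ 35, reach 2·11 + 3·5 = 37.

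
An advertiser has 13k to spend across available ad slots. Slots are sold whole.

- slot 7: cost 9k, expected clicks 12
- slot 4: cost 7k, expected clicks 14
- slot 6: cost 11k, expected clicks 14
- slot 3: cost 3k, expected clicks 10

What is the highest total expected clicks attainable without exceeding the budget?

This is a 0-1 knapsack instance.
Allowing fractional choices, the relaxed optimum would be about 28.0, but ad slots are indivisible.
slot 4 + slot 3: cost 7 + 3 = 10 ≤ 13, expected clicks 14 + 10 = 24.
slot 4: cost 7 ≤ 13, expected clicks 14.
slot 7 + slot 3: cost 9 + 3 = 12 ≤ 13, expected clicks 12 + 10 = 22.
Best is slot 4 and slot 3 with total expected clicks 24.

24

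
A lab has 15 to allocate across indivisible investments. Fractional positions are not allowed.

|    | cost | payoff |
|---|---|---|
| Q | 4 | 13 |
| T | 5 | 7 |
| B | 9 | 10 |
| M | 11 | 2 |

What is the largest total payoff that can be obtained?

Allowing fractional choices, the relaxed optimum would be about 26.7, but investments are indivisible.
Q + B: cost 4 + 9 = 13 ≤ 15, payoff 13 + 10 = 23.
Q + T: cost 4 + 5 = 9 ≤ 15, payoff 13 + 7 = 20.
Best is Q and B with total payoff 23.

23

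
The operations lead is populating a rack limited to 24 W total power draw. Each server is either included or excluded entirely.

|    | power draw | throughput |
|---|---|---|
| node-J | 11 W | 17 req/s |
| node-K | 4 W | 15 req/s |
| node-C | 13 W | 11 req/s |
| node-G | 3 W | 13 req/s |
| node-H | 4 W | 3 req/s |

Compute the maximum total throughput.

Take node-J, node-K, node-G, and node-H: power draw 11 + 4 + 3 + 4 = 22 ≤ 24, throughput 17 + 15 + 13 + 3 = 48.
No other feasible combination does better.

48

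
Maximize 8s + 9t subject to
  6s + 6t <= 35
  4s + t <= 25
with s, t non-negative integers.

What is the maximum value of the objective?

45

Relaxing integrality, the LP optimum is 52.50 at (s,t) = (0, 5.83), which is not an integer point.
(s,t)=(0,5): 6·0+6·5=30≤35, 4·0+1·5=5≤25, objective 45.
(s,t)=(1,4): 6·1+6·4=30≤35, 4·1+1·4=8≤25, objective 44.
Maximum is 45 at (s,t)=(0,5).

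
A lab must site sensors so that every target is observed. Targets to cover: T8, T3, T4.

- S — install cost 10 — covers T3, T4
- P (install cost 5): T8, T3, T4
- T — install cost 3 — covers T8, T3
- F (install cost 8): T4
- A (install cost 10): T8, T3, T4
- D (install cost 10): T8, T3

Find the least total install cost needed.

5

The greedy cost-per-new-target heuristic would pick T and P for 8, but a cheaper cover exists.
P alone covers T8, T3, T4 — every target.
Total install cost: 5.
No cover costs less than 5.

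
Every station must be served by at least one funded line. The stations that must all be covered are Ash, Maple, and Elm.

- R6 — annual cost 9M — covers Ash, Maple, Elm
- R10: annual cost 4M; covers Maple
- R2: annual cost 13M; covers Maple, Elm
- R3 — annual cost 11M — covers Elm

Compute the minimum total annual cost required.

R6 alone covers Ash, Maple, Elm — every station.
Total annual cost: 9.
No cover costs less than 9.

9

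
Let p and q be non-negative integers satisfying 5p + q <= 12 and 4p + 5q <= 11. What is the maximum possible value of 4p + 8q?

16

Relaxing integrality, the LP optimum is 17.60 at (p,q) = (0, 2.2), which is not an integer point.
(p,q)=(0,2): 5·0+1·2=2≤12, 4·0+5·2=10≤11, objective 16.
(p,q)=(1,1): 5·1+1·1=6≤12, 4·1+5·1=9≤11, objective 12.
(p,q)=(0,1): 5·0+1·1=1≤12, 4·0+5·1=5≤11, objective 8.
No feasible integer point exceeds 16.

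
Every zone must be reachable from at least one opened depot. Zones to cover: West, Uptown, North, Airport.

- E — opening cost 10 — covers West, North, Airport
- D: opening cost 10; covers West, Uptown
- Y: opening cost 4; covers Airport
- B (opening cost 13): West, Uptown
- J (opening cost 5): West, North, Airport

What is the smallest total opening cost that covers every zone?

15

This is an integer covering problem.
Choose D and J: together they cover West, Uptown, North, Airport — every zone.
Total opening cost: 10 + 5 = 15.
No cover costs less than 15.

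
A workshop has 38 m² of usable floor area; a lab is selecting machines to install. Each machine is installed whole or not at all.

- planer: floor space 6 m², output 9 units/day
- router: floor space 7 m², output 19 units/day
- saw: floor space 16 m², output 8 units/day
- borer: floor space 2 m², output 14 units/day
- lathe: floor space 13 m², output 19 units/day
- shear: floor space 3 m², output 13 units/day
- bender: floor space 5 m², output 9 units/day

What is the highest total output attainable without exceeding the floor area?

This is a 0-1 knapsack instance.
Allowing fractional choices, the relaxed optimum would be about 84.0, but machines are indivisible.
planer + router + borer + lathe + shear: floor space 6 + 7 + 2 + 13 + 3 = 31 ≤ 38, output 9 + 19 + 14 + 19 + 13 = 74.
router + borer + lathe + shear + bender: floor space 7 + 2 + 13 + 3 + 5 = 30 ≤ 38, output 19 + 14 + 19 + 13 + 9 = 74.
planer + router + borer + lathe + shear + bender: floor space 6 + 7 + 2 + 13 + 3 + 5 = 36 ≤ 38, output 9 + 19 + 14 + 19 + 13 + 9 = 83.
Best is planer, router, borer, lathe, shear, and bender with total output 83.

83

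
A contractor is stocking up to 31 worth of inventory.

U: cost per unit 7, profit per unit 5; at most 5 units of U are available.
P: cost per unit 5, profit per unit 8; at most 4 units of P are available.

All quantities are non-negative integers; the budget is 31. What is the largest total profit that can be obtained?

This is a bounded integer knapsack.
Take 1×U and 4×P: cost 27 ≤ 31, profit 1·5 + 4·8 = 37.
P has the best ratio (8/5) and is taken to its limit of 4; remaining capacity is filled optimally with the others.

37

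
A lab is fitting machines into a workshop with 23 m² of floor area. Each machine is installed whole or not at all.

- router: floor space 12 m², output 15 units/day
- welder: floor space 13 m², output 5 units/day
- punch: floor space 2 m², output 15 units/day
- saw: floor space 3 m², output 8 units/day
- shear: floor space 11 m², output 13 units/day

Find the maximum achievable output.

Take router, punch, and saw: floor space 12 + 2 + 3 = 17 ≤ 23, output 15 + 15 + 8 = 38.
No other feasible combination does better.

38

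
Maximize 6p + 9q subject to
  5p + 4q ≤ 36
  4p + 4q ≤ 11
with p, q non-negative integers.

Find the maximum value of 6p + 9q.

The continuous relaxation peaks at (0, 2.75) with value 24.75; rounding to a feasible lattice point costs some objective.
(p,q)=(0,2) is feasible, giving 18.
(p,q)=(1,1) is feasible, giving 15.
No feasible integer point exceeds 18.

18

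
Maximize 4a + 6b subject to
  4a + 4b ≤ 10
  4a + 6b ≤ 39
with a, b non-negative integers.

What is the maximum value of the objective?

12

The continuous relaxation peaks at (0, 2.5) with value 15.00; rounding to a feasible lattice point costs some objective.
(a,b)=(0,2): 4·0+4·2=8≤10, 4·0+6·2=12≤39, objective 12.
(a,b)=(1,1): 4·1+4·1=8≤10, 4·1+6·1=10≤39, objective 10.
The best lattice point is (0,2), giving 12.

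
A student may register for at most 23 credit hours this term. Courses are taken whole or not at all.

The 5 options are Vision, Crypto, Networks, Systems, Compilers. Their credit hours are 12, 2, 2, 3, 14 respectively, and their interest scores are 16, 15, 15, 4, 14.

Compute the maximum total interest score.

Take Vision, Crypto, Networks, and Systems: credit hours 12 + 2 + 2 + 3 = 19 ≤ 23, interest score 16 + 15 + 15 + 4 = 50.
No other feasible combination does better.

50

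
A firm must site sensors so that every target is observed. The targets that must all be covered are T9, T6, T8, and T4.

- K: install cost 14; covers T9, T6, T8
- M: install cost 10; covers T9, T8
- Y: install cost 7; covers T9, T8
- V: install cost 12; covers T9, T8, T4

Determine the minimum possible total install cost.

26

This is an integer covering problem.
The greedy cost-per-new-target heuristic would pick Y, V, and K for 33, but a cheaper cover exists.
Choose K and V: together they cover T9, T6, T8, T4 — every target.
Total install cost: 14 + 12 = 26.
No cover costs less than 26.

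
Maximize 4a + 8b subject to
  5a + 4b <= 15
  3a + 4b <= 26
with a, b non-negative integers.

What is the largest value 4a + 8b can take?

(a,b)=(0,3) is feasible, giving 24.
(a,b)=(1,2) is feasible, giving 20.
(a,b)=(0,2) is feasible, giving 16.
The best lattice point is (0,3), giving 24.

24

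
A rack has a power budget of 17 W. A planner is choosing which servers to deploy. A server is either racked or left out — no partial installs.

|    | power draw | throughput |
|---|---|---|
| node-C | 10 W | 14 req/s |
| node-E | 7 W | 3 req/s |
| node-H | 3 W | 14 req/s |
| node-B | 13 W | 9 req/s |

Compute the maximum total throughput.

node-C + node-H: power draw 10 + 3 = 13 ≤ 17, throughput 14 + 14 = 28.
node-H + node-B: power draw 3 + 13 = 16 ≤ 17, throughput 14 + 9 = 23.
node-E + node-H: power draw 7 + 3 = 10 ≤ 17, throughput 3 + 14 = 17.
Best is node-C and node-H with total throughput 28.

28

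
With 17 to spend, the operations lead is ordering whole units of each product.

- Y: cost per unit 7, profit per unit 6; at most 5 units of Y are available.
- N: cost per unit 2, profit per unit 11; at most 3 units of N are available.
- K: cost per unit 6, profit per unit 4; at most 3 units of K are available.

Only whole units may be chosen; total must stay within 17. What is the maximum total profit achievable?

N has the best ratio (11/2); taking only N gives at most 3×11 = 33 (stopped by the supply cap of 3).
Mixing does better — 1×Y and 3×N: cost 13 ≤ 17, profit 1·6 + 3·11 = 39.

39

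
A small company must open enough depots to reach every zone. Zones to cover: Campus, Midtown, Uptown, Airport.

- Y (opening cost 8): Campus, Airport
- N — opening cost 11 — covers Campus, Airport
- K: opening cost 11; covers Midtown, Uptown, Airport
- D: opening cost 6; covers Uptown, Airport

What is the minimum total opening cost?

Choose Y and K: together they cover Campus, Midtown, Uptown, Airport — every zone.
Total opening cost: 8 + 11 = 19.

19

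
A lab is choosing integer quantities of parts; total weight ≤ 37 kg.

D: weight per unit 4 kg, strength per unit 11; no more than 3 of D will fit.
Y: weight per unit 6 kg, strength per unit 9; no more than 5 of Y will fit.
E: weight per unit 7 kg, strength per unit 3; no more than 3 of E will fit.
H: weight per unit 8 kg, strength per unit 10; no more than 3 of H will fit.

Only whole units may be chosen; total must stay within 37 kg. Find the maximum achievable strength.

69

D has the best ratio (11/4); taking only D gives at most 3×11 = 33 (stopped by the supply cap of 3).
Mixing does better — 3×D and 4×Y: weight 36 ≤ 37, strength 3·11 + 4·9 = 69.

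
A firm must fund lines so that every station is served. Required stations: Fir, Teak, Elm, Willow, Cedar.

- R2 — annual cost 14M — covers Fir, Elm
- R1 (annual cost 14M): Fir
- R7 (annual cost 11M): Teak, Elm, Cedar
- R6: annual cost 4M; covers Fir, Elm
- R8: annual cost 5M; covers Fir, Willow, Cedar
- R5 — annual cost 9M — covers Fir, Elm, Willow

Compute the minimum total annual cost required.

16

The greedy cost-per-new-station heuristic would pick R8, R6, and R7 for 20, but a cheaper cover exists.
Choose R7 and R8: together they cover Fir, Teak, Elm, Willow, Cedar — every station.
Total annual cost: 11 + 5 = 16.
No cover costs less than 16.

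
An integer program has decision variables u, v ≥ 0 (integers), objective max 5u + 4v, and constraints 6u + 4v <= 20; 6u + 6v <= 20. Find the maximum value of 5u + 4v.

(u,v)=(3,0): 6·3+4·0=18≤20, 6·3+6·0=18≤20, objective 15.
(u,v)=(2,1): 6·2+4·1=16≤20, 6·2+6·1=18≤20, objective 14.
(u,v)=(2,0): 6·2+4·0=12≤20, 6·2+6·0=12≤20, objective 10.
The best lattice point is (3,0), giving 15.

15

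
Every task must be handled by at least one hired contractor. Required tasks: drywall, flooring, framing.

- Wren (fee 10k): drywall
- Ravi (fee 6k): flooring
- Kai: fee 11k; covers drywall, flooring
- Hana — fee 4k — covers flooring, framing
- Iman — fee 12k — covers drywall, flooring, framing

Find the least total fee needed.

This is a weighted set-cover instance.
The greedy cost-per-new-task heuristic would pick Hana and Wren for 14, but a cheaper cover exists.
Iman alone covers drywall, flooring, framing — every task.
Total fee: 12.
No cover costs less than 12.

12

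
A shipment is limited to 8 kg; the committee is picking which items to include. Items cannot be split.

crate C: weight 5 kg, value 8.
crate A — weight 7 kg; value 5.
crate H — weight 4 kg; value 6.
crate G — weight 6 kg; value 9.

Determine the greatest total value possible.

9

Allowing fractional choices, the relaxed optimum would be about 12.5, but items are indivisible.
crate H: weight 4 ≤ 8, value 6.
crate C: weight 5 ≤ 8, value 8.
crate G: weight 6 ≤ 8, value 9.
Best is crate G with total value 9.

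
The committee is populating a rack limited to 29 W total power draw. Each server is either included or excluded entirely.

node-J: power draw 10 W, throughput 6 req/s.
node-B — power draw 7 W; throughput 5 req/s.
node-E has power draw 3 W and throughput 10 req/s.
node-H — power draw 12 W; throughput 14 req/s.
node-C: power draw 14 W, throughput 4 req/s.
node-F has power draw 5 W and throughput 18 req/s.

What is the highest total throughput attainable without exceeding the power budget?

This is a 0-1 knapsack instance.
node-J + node-B + node-E + node-F: power draw 10 + 7 + 3 + 5 = 25 ≤ 29, throughput 6 + 5 + 10 + 18 = 39.
node-B + node-E + node-H + node-F: power draw 7 + 3 + 12 + 5 = 27 ≤ 29, throughput 5 + 10 + 14 + 18 = 47.
node-E + node-H + node-F: power draw 3 + 12 + 5 = 20 ≤ 29, throughput 10 + 14 + 18 = 42.
Best is node-B, node-E, node-H, and node-F with total throughput 47.

47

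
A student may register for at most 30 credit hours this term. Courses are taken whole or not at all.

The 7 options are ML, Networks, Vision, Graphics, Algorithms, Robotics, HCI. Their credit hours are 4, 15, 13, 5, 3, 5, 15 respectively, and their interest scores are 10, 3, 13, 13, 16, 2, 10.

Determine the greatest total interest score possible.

ML + Graphics + Algorithms + HCI: credit hours 4 + 5 + 3 + 15 = 27 ≤ 30, interest score 10 + 13 + 16 + 10 = 49.
ML + Vision + Graphics + Algorithms: credit hours 4 + 13 + 5 + 3 = 25 ≤ 30, interest score 10 + 13 + 13 + 16 = 52.
ML + Vision + Graphics + Algorithms + Robotics: credit hours 4 + 13 + 5 + 3 + 5 = 30 ≤ 30, interest score 10 + 13 + 13 + 16 + 2 = 54.
Best is ML, Vision, Graphics, Algorithms, and Robotics with total interest score 54.

54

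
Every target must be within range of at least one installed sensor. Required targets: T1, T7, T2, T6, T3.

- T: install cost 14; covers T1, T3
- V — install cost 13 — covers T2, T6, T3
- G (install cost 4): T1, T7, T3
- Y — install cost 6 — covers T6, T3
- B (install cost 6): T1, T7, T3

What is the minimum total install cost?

17

The greedy cost-per-new-target heuristic would pick G, Y, and V for 23, but a cheaper cover exists.
Choose V and G: together they cover T1, T7, T2, T6, T3 — every target.
Total install cost: 13 + 4 = 17.
No cover costs less than 17.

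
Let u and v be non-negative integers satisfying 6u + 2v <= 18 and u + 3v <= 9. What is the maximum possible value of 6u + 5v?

22

Relaxing integrality, the LP optimum is 24.75 at (u,v) = (2.25, 2.25), which is not an integer point.
(u,v)=(2,2): 6·2+2·2=16≤18, 1·2+3·2=8≤9, objective 22.
(u,v)=(2,1): 6·2+2·1=14≤18, 1·2+3·1=5≤9, objective 17.
(u,v)=(1,2): 6·1+2·2=10≤18, 1·1+3·2=7≤9, objective 16.
Maximum is 22 at (u,v)=(2,2).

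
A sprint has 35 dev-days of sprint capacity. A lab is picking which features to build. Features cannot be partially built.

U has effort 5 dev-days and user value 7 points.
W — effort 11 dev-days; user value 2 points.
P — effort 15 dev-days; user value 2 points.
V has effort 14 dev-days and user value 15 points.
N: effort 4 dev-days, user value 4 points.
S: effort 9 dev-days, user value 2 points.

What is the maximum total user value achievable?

Allowing fractional choices, the relaxed optimum would be about 28.5, but features are indivisible.
U + V + N + S: effort 5 + 14 + 4 + 9 = 32 ≤ 35, user value 7 + 15 + 4 + 2 = 28.
U + V + N: effort 5 + 14 + 4 = 23 ≤ 35, user value 7 + 15 + 4 = 26.
U + W + V + N: effort 5 + 11 + 14 + 4 = 34 ≤ 35, user value 7 + 2 + 15 + 4 = 28.
The maximum user value is 28; one optimal choice is U, V, N, and S.

28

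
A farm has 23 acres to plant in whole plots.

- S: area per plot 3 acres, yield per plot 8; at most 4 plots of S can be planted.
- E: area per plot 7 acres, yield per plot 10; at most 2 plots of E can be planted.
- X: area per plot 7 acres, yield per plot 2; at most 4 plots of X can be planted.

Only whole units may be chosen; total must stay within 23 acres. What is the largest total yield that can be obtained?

This is a bounded integer knapsack.
S has the best ratio (8/3); taking only S gives at most 4×8 = 32 (stopped by the supply cap of 4).
Mixing does better — 3×S and 2×E: area 23 ≤ 23, yield 3·8 + 2·10 = 44.

44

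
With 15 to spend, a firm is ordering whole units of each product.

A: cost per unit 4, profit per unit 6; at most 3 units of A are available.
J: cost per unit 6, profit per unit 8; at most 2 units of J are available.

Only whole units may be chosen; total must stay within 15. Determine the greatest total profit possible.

3×A: cost 12 ≤ 15, profit 3·6 = 18.
2×A and 1×J: cost 14 ≤ 15, profit 2·6 + 1·8 = 20.
Best is 20.

20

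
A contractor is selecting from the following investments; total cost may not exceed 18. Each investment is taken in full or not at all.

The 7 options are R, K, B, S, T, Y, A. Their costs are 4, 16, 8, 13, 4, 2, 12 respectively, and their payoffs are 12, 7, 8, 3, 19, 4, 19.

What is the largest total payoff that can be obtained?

Allowing fractional choices, the relaxed optimum would be about 47.7, but investments are indivisible.
R + B + T: cost 4 + 8 + 4 = 16 ≤ 18, payoff 12 + 8 + 19 = 39.
R + B + T + Y: cost 4 + 8 + 4 + 2 = 18 ≤ 18, payoff 12 + 8 + 19 + 4 = 43.
T + Y + A: cost 4 + 2 + 12 = 18 ≤ 18, payoff 19 + 4 + 19 = 42.
Best is R, B, T, and Y with total payoff 43.

43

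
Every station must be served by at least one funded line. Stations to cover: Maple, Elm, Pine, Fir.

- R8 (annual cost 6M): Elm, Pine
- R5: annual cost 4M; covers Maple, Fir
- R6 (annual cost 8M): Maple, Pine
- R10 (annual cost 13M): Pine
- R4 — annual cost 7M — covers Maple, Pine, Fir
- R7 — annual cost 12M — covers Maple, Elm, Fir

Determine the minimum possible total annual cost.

10

This is an integer covering problem.
Choose R8 and R5: together they cover Maple, Elm, Pine, Fir — every station.
Total annual cost: 6 + 4 = 10.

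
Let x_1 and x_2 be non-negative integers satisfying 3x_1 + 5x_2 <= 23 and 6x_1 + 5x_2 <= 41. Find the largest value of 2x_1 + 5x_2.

The continuous relaxation peaks at (0, 4.6) with value 23.00; rounding to a feasible lattice point costs some objective.
(x_1,x_2)=(1,4) is feasible, giving 22.
(x_1,x_2)=(0,4) is feasible, giving 20.
(x_1,x_2)=(2,3) is feasible, giving 19.
The best lattice point is (1,4), giving 22.

22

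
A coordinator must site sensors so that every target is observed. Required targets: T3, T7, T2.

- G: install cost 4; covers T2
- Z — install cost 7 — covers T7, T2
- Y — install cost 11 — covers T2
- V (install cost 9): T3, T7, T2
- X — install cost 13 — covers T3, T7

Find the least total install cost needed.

V alone covers T3, T7, T2 — every target.
Total install cost: 9.
No cover costs less than 9.

9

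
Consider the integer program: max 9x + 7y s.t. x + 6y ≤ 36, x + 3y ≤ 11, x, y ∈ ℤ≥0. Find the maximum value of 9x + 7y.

99

(x,y)=(11,0): 1·11+6·0=11≤36, 1·11+3·0=11≤11, objective 99.
(x,y)=(10,0): 1·10+6·0=10≤36, 1·10+3·0=10≤11, objective 90.
Maximum is 99 at (x,y)=(11,0).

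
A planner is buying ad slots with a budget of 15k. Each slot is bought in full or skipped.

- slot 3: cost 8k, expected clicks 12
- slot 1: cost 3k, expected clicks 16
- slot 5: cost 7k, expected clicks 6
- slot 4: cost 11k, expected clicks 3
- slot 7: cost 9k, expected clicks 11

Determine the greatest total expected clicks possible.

This is an integer program with binary decision variables.
slot 1 + slot 5: cost 3 + 7 = 10 ≤ 15, expected clicks 16 + 6 = 22.
slot 3 + slot 1: cost 8 + 3 = 11 ≤ 15, expected clicks 12 + 16 = 28.
slot 1 + slot 7: cost 3 + 9 = 12 ≤ 15, expected clicks 16 + 11 = 27.
Best is slot 3 and slot 1 with total expected clicks 28.

28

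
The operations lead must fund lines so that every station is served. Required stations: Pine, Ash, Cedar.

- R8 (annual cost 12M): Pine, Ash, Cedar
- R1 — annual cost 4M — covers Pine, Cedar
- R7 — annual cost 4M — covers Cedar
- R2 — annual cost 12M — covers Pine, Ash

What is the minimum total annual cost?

This is an integer covering problem.
R8 alone covers Pine, Ash, Cedar — every station.
Total annual cost: 12.

12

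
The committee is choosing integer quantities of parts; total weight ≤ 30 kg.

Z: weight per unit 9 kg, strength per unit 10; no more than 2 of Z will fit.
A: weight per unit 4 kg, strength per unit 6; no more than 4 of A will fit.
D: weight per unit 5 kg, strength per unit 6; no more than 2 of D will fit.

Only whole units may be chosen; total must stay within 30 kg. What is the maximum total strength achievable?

Take 1×Z, 4×A, and 1×D: weight 30 ≤ 30, strength 1·10 + 4·6 + 1·6 = 40.
A has the best ratio (6/4) and is taken to its limit of 4; remaining capacity is filled optimally with the others.

40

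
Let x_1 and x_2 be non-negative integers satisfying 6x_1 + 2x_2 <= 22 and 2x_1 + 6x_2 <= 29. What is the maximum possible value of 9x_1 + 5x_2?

(x_1,x_2)=(2,4) is feasible, giving 38.
(x_1,x_2)=(2,3) is feasible, giving 33.
Maximum is 38 at (x_1,x_2)=(2,4).

38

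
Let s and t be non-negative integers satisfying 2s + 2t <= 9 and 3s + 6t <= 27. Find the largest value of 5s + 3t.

(s,t)=(4,0): 2·4+2·0=8≤9, 3·4+6·0=12≤27, objective 20.
(s,t)=(3,1): 2·3+2·1=8≤9, 3·3+6·1=15≤27, objective 18.
(s,t)=(3,0): 2·3+2·0=6≤9, 3·3+6·0=9≤27, objective 15.
No feasible integer point exceeds 20.

20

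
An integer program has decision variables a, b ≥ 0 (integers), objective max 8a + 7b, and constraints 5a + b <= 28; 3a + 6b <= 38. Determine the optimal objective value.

61

Relaxing integrality, the LP optimum is 66.00 at (a,b) = (4.81, 3.93), which is not an integer point.
(a,b)=(5,3) is feasible, giving 61.
(a,b)=(4,4) is feasible, giving 60.
(a,b)=(5,2) is feasible, giving 54.
(a,b)=(4,3) is feasible, giving 53.
No feasible integer point exceeds 61.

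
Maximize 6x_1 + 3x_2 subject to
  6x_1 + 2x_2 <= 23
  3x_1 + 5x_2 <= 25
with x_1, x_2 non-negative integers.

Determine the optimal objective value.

24

(x_1,x_2)=(3,2) is feasible, giving 24.
(x_1,x_2)=(3,1) is feasible, giving 21.
Maximum is 24 at (x_1,x_2)=(3,2).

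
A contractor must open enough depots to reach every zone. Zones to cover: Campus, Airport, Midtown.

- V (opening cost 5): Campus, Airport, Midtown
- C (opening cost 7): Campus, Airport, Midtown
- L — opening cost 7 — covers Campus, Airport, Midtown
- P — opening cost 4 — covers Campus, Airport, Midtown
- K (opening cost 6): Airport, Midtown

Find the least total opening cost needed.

4

P alone covers Campus, Airport, Midtown — every zone.
Total opening cost: 4.
No cover costs less than 4.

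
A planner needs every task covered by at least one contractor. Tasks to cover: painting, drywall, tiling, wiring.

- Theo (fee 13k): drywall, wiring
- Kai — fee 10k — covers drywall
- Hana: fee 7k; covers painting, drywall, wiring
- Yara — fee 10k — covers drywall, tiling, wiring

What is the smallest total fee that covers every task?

17

Choose Hana and Yara: together they cover painting, drywall, tiling, wiring — every task.
Total fee: 7 + 10 = 17.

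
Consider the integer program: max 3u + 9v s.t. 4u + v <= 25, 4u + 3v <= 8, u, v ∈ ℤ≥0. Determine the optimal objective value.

(u,v)=(0,2) is feasible, giving 18.
(u,v)=(1,1) is feasible, giving 12.
(u,v)=(0,1) is feasible, giving 9.
The best lattice point is (0,2), giving 18.

18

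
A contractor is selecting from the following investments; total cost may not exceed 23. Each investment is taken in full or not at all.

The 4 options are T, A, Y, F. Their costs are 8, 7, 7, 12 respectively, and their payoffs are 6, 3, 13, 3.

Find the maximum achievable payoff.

Take T, A, and Y: cost 8 + 7 + 7 = 22 ≤ 23, payoff 6 + 3 + 13 = 22.
No other feasible combination does better.

22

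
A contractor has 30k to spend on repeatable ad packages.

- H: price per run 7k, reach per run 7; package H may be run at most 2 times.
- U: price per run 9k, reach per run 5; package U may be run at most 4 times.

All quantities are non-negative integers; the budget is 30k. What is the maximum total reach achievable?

2×H and 1×U: price 23 ≤ 30, reach 2·7 + 1·5 = 19.
1×H and 2×U: price 25 ≤ 30, reach 1·7 + 2·5 = 17.
Best is 19.

19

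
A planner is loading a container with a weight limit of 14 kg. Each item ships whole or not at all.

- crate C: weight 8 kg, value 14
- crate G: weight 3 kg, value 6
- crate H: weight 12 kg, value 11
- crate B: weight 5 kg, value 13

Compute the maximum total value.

27

crate C + crate G: weight 8 + 3 = 11 ≤ 14, value 14 + 6 = 20.
crate C + crate B: weight 8 + 5 = 13 ≤ 14, value 14 + 13 = 27.
Best is crate C and crate B with total value 27.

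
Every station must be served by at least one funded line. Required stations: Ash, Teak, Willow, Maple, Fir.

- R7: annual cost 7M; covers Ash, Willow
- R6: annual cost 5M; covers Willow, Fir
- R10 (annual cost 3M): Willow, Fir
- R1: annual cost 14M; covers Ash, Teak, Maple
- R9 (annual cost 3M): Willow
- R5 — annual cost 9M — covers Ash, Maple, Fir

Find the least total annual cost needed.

17

This is a weighted set-cover instance.
The greedy cost-per-new-station heuristic would pick R10, R5, and R1 for 26, but a cheaper cover exists.
Choose R10 and R1: together they cover Ash, Teak, Willow, Maple, Fir — every station.
Total annual cost: 3 + 14 = 17.
No cover costs less than 17.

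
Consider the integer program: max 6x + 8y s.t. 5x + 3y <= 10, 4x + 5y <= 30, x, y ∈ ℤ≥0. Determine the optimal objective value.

The continuous relaxation peaks at (0, 3.33) with value 26.67; rounding to a feasible lattice point costs some objective.
(x,y)=(0,3): 5·0+3·3=9≤10, 4·0+5·3=15≤30, objective 24.
(x,y)=(0,2): 5·0+3·2=6≤10, 4·0+5·2=10≤30, objective 16.
No feasible integer point exceeds 24.

24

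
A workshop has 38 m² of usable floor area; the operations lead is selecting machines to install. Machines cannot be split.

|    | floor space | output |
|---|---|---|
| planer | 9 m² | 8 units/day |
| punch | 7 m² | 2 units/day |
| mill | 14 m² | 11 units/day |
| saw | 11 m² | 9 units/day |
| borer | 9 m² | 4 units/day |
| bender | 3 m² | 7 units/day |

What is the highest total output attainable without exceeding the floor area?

Take planer, mill, saw, and bender: floor space 9 + 14 + 11 + 3 = 37 ≤ 38, output 8 + 11 + 9 + 7 = 35.
No other feasible combination does better.

35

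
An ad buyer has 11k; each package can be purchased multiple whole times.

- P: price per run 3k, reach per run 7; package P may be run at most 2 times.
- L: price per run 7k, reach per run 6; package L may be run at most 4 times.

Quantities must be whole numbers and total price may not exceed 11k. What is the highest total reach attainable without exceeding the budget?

P has the best ratio (7/3); taking only P gives at most 2×7 = 14 (stopped by the supply cap of 2).
Optimal: 2×P: price 6 ≤ 11, reach 2·7 = 14.

14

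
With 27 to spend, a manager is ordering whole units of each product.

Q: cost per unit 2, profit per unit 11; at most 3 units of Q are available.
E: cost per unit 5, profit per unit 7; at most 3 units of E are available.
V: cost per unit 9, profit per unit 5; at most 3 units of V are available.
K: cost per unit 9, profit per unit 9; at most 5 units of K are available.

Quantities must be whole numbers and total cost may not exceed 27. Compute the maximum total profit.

56

3×Q and 3×E: cost 21 ≤ 27, profit 3·11 + 3·7 = 54.
3×Q, 2×E, and 1×K: cost 25 ≤ 27, profit 3·11 + 2·7 + 1·9 = 56.
Best is 56.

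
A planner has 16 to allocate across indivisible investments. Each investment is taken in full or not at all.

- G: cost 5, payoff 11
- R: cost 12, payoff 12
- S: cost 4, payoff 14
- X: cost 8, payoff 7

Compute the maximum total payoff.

26

Allowing fractional choices, the relaxed optimum would be about 32.0, but investments are indivisible.
G + S: cost 5 + 4 = 9 ≤ 16, payoff 11 + 14 = 25.
R + S: cost 12 + 4 = 16 ≤ 16, payoff 12 + 14 = 26.
Best is R and S with total payoff 26.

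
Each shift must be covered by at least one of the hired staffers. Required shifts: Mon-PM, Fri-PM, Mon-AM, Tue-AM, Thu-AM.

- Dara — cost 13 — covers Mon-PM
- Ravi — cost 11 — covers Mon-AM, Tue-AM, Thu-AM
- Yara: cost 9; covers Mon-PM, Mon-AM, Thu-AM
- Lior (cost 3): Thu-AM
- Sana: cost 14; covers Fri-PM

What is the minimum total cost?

34

Choose Ravi, Yara, and Sana: together they cover Mon-PM, Fri-PM, Mon-AM, Tue-AM, Thu-AM — every shift.
Total cost: 11 + 9 + 14 = 34.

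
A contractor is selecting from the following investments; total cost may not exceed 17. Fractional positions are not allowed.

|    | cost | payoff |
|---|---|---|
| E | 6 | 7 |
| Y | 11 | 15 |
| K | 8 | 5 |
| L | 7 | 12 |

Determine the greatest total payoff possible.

Treat it as a binary knapsack problem.
Allowing fractional choices, the relaxed optimum would be about 25.6, but investments are indivisible.
E + L: cost 6 + 7 = 13 ≤ 17, payoff 7 + 12 = 19.
K + L: cost 8 + 7 = 15 ≤ 17, payoff 5 + 12 = 17.
E + Y: cost 6 + 11 = 17 ≤ 17, payoff 7 + 15 = 22.
Best is E and Y with total payoff 22.

22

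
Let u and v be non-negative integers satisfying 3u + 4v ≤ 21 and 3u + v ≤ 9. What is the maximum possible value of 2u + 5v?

25

The continuous relaxation peaks at (0, 5.25) with value 26.25; rounding to a feasible lattice point costs some objective.
(u,v)=(0,5) is feasible, giving 25.
(u,v)=(1,4) is feasible, giving 22.
The best lattice point is (0,5), giving 25.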